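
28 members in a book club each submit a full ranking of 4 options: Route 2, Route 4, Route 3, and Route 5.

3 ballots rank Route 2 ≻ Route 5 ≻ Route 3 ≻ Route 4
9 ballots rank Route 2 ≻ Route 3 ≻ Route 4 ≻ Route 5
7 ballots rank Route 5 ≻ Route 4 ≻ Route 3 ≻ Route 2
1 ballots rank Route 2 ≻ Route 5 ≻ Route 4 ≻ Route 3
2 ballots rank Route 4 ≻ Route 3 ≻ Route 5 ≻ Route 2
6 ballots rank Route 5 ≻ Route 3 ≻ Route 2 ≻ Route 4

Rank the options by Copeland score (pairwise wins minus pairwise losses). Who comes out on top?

Route 5

Pairwise results:
  Route 2 vs Route 4: Route 2 wins 19–9.
  Route 2 vs Route 3: Route 3 wins 15–13.
  Route 2 vs Route 5: Route 5 wins 15–13.
  Route 4 vs Route 3: Route 3 wins 18–10.
  Route 4 vs Route 5: Route 5 wins 17–11.
  Route 3 vs Route 5: Route 5 wins 17–11.
Copeland scores (wins − losses):
  Route 2: 1 − 2 = -1
  Route 4: 0 − 3 = -3
  Route 3: 2 − 1 = 1
  Route 5: 3 − 0 = 3
Route 5 has the best Copeland score.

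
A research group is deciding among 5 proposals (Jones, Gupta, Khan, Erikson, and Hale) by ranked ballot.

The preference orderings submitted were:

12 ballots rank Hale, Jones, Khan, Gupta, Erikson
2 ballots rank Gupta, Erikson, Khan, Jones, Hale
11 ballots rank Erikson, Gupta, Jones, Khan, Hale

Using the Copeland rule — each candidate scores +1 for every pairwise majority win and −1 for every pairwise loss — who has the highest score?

Gupta

Pairwise results:
  Jones vs Gupta: Gupta wins 13–12.
  Jones vs Khan: Jones wins 23–2.
  Jones vs Erikson: Erikson wins 13–12.
  Jones vs Hale: Jones wins 13–12.
  Gupta vs Khan: Gupta wins 13–12.
  Gupta vs Erikson: Gupta wins 14–11.
  Gupta vs Hale: Gupta wins 13–12.
  Khan vs Erikson: Erikson wins 13–12.
  Khan vs Hale: Khan wins 13–12.
  Erikson vs Hale: Erikson wins 13–12.
Copeland scores (wins − losses):
  Jones: 2 − 2 = 0
  Gupta: 4 − 0 = 4
  Khan: 1 − 3 = -2
  Erikson: 3 − 1 = 2
  Hale: 0 − 4 = -4
Gupta has the best Copeland score.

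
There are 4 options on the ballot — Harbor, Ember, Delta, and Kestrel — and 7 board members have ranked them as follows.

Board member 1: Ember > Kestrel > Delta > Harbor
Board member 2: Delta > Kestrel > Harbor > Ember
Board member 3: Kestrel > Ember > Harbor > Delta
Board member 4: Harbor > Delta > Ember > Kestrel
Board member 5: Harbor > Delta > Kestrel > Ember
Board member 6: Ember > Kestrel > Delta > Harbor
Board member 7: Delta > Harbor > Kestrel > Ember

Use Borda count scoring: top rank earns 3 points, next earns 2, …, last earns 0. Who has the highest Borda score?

Borda scores:
  Harbor: 0 + 1 + 1 + 3 + 3 + 0 + 2 = 10
  Ember: 3 + 0 + 2 + 1 + 0 + 3 + 0 = 9
  Delta: 1 + 3 + 0 + 2 + 2 + 1 + 3 = 12
  Kestrel: 2 + 2 + 3 + 0 + 1 + 2 + 1 = 11
Delta has the highest total.

Delta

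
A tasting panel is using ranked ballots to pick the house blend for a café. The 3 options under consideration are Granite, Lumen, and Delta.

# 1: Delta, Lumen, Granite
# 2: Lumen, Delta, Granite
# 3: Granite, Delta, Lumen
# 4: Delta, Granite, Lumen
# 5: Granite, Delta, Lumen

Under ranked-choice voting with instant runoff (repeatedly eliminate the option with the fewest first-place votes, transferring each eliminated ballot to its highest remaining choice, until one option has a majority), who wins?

Delta

Round 1: Granite 2, Delta 2, Lumen 1. Lumen has the fewest and is eliminated.
Round 2: Delta 3, Granite 2. Delta has a majority.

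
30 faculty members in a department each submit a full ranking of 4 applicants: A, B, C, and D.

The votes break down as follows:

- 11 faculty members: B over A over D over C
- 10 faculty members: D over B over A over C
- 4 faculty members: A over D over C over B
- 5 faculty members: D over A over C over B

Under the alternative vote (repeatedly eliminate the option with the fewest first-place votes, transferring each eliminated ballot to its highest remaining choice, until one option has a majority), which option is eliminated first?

C

Round 1: D 15, B 11, A 4, C 0. C has the fewest and is eliminated.
Round 2: D 15, B 11, A 4. A has the fewest and is eliminated.
Round 3: D 19, B 11. D has a majority.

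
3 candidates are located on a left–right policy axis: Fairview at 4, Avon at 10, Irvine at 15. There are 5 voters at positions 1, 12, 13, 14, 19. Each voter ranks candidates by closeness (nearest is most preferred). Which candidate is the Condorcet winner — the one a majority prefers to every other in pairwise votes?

With single-peaked preferences on a line, the Condorcet winner is the candidate closest to the median voter.
The median voter (position 13) is closest to Irvine at 15.
Check: Irvine vs Avon — voters closer to Irvine: 3 of 5.

Irvine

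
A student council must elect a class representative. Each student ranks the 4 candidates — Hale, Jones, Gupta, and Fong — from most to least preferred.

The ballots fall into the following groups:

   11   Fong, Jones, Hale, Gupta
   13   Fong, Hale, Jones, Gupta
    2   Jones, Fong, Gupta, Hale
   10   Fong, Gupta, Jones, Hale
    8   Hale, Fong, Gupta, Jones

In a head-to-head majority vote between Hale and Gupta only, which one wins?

Ballots ranking Hale above Gupta: 11+13+8 = 32.
Ballots ranking Gupta above Hale: 2+10 = 12.
Hale wins the head-to-head, 32–12.

Hale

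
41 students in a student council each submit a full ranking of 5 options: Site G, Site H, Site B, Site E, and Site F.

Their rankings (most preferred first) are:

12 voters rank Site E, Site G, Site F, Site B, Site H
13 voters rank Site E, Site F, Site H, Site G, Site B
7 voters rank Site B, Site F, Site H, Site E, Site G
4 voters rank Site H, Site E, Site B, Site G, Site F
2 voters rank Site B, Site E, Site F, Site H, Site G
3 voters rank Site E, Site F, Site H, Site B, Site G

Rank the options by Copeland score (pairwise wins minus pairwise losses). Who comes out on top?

Site E

Pairwise results:
  Site G vs Site H: Site H wins 29–12.
  Site G vs Site B: Site G wins 25–16.
  Site G vs Site E: Site E wins 41–0.
  Site G vs Site F: Site F wins 25–16.
  Site H vs Site B: Site B wins 21–20.
  Site H vs Site E: Site E wins 30–11.
  Site H vs Site F: Site F wins 37–4.
  Site B vs Site E: Site E wins 32–9.
  Site B vs Site F: Site F wins 28–13.
  Site E vs Site F: Site E wins 34–7.
Copeland scores (wins − losses):
  Site G: 1 − 3 = -2
  Site H: 1 − 3 = -2
  Site B: 1 − 3 = -2
  Site E: 4 − 0 = 4
  Site F: 3 − 1 = 2
Site E has the best Copeland score.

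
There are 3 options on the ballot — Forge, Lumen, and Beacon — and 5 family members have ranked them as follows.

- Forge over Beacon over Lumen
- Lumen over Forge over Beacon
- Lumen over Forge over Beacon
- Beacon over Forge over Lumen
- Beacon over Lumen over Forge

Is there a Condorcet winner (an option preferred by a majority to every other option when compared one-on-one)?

Head-to-head results (5 voters total):
Forge vs Lumen: Lumen wins 3–2.
Forge vs Beacon: Forge wins 3–2.
Lumen vs Beacon: Beacon wins 3–2.
No candidate beats all others: Forge beats Beacon beats Lumen beats Forge, a majority cycle.

No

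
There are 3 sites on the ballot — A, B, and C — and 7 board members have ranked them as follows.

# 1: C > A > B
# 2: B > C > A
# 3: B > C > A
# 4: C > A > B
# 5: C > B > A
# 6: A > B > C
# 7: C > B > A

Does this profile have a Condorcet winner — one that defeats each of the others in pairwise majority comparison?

Yes

Head-to-head results (7 voters total):
A vs B: B wins 4–3.
A vs C: C wins 6–1.
B vs C: C wins 4–3.
C beats each rival — A (6–1), B (4–3) — so C is the Condorcet winner.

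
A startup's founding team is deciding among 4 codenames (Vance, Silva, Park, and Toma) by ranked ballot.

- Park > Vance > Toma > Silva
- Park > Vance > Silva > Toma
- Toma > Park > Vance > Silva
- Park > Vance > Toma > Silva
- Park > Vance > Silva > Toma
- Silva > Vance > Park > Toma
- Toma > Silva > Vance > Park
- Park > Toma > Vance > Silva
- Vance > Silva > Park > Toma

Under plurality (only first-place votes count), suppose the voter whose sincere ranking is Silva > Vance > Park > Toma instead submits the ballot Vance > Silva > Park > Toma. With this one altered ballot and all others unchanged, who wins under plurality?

Park

First-place totals with the altered ballot: Vance 2, Silva 0, Park 5, Toma 2.
The winner is unchanged: still Park.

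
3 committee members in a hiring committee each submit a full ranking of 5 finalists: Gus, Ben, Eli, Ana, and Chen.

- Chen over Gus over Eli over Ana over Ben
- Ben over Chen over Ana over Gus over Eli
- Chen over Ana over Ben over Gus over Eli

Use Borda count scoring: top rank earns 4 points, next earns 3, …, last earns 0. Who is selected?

Chen

Borda scores:
  Gus: 3 + 1 + 1 = 5
  Ben: 0 + 4 + 2 = 6
  Eli: 2 + 0 + 0 = 2
  Ana: 1 + 2 + 3 = 6
  Chen: 4 + 3 + 4 = 11
Chen has the highest total.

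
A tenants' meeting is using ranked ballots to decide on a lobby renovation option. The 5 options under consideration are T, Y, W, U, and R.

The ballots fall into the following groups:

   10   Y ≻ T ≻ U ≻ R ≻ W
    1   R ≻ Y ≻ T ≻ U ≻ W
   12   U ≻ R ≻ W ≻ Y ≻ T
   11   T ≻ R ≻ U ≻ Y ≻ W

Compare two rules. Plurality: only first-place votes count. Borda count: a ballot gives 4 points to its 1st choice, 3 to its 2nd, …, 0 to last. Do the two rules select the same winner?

Yes

Plurality first-place counts: T 11, Y 10, W 0, U 12, R 1 → U.
Borda totals: T 76, Y 66, W 24, U 91, R 83 → U.
The two rules agree on U.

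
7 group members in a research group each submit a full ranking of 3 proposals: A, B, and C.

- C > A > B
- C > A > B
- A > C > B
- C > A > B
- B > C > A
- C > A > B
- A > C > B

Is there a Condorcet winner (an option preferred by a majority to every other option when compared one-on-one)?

Head-to-head results (7 voters total):
A vs B: A wins 6–1.
A vs C: C wins 5–2.
B vs C: C wins 6–1.
C beats each rival — A (5–2), B (6–1) — so C is the Condorcet winner.

Yes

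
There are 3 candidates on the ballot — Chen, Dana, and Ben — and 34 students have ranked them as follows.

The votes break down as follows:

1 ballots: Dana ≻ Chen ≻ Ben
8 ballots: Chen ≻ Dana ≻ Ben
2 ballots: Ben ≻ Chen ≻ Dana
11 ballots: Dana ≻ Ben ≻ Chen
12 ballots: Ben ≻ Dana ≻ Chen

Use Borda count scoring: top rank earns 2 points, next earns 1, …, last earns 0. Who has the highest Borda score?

Borda scores:
  Chen: 1 + 8·2 + 2·1 + 11·0 + 12·0 = 19
  Dana: 2 + 8·1 + 2·0 + 11·2 + 12·1 = 44
  Ben: 0 + 8·0 + 2·2 + 11·1 + 12·2 = 39
Dana has the highest total.

Dana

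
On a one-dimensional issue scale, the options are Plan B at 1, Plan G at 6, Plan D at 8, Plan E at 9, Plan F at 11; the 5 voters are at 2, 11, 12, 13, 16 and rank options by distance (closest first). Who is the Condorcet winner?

Plan F

With single-peaked preferences on a line, the Condorcet winner is the candidate closest to the median voter.
The median voter (position 12) is closest to Plan F at 11.
Check: Plan F vs Plan B — voters closer to Plan F: 4 of 5.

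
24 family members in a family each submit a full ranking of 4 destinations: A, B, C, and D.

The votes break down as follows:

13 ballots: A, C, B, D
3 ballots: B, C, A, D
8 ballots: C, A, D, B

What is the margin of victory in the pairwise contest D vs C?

24

Ballots ranking D above C: 0.
Ballots ranking C above D: 13+3+8 = 24.
C wins 24–0, a margin of 24.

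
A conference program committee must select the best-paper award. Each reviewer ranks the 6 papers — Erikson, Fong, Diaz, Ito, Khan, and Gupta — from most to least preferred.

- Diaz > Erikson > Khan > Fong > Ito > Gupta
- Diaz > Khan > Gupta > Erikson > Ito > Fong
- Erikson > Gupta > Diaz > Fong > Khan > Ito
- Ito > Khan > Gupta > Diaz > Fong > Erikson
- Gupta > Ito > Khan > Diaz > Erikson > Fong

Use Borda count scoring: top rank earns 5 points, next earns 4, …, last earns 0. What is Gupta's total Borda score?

15

Borda scores:
  Erikson: 4 + 2 + 5 + 0 + 1 = 12
  Fong: 2 + 0 + 2 + 1 + 0 = 5
  Diaz: 5 + 5 + 3 + 2 + 2 = 17
  Ito: 1 + 1 + 0 + 5 + 4 = 11
  Khan: 3 + 4 + 1 + 4 + 3 = 15
  Gupta: 0 + 3 + 4 + 3 + 5 = 15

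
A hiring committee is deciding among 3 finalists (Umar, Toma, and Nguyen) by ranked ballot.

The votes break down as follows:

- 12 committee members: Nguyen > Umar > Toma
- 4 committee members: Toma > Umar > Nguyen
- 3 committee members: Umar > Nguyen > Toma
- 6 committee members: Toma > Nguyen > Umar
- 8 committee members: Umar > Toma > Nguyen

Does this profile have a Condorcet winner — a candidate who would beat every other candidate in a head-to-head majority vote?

No

Head-to-head results (33 voters total):
Umar vs Toma: Umar wins 23–10.
Umar vs Nguyen: Nguyen wins 18–15.
Toma vs Nguyen: Toma wins 18–15.
No candidate beats all others: Umar beats Toma beats Nguyen beats Umar, a majority cycle.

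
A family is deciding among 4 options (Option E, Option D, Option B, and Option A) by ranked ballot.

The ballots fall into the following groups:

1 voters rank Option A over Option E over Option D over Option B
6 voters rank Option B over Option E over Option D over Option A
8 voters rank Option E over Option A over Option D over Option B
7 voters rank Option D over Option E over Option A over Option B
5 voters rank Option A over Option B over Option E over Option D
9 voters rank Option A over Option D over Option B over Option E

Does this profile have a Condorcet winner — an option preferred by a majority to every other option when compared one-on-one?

Head-to-head results (36 voters total):
Option E vs Option D: Option E wins 20–16.
Option E vs Option B: Option B wins 20–16.
Option E vs Option A: Option E wins 21–15.
Option D vs Option B: Option D wins 25–11.
Option D vs Option A: Option A wins 23–13.
Option B vs Option A: Option A wins 30–6.
No candidate beats all others: Option E beats Option D beats Option B beats Option E, a majority cycle.

No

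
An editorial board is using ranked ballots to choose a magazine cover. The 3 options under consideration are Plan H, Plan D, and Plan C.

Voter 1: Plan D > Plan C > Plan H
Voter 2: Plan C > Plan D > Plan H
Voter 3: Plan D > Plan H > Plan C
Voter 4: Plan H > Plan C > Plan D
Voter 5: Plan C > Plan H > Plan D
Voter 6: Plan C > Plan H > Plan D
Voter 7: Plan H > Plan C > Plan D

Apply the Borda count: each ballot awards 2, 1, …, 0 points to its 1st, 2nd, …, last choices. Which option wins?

Plan C

Borda scores:
  Plan H: 0 + 0 + 1 + 2 + 1 + 1 + 2 = 7
  Plan D: 2 + 1 + 2 + 0 + 0 + 0 + 0 = 5
  Plan C: 1 + 2 + 0 + 1 + 2 + 2 + 1 = 9
Plan C has the highest total.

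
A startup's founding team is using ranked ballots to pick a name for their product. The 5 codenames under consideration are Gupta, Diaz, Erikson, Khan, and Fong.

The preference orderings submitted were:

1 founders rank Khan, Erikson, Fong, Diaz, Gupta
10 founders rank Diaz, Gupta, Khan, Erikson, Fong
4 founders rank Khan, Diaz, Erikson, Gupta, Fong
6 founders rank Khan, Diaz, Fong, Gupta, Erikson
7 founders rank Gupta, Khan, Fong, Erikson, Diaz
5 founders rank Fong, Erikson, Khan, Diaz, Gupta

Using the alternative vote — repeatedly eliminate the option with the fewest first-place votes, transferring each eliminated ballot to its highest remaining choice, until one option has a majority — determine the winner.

Round 1: Khan 11, Diaz 10, Gupta 7, Fong 5, Erikson 0. Erikson has the fewest and is eliminated.
Round 2: Khan 11, Diaz 10, Gupta 7, Fong 5. Fong has the fewest and is eliminated.
Round 3: Khan 16, Diaz 10, Gupta 7. Gupta has the fewest and is eliminated.
Round 4: Khan 23, Diaz 10. Khan has a majority.

Khan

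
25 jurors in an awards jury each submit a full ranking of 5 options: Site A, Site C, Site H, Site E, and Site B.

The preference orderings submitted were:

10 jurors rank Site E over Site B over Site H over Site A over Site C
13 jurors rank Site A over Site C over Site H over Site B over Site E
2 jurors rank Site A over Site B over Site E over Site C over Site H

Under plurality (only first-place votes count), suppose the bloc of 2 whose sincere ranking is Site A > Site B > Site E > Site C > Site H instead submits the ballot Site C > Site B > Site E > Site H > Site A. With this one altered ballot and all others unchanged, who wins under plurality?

First-place totals with the altered ballot: Site A 13, Site C 2, Site H 0, Site E 10, Site B 0.
The winner is unchanged: still Site A.

Site A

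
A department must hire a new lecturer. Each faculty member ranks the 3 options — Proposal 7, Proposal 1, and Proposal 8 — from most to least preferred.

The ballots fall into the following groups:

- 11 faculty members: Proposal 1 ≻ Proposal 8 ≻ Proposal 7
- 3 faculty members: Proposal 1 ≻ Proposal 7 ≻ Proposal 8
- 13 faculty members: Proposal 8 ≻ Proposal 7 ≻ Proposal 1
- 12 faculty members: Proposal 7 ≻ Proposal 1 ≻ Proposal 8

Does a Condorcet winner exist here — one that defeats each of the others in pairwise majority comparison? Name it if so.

None — there is no Condorcet winner

Head-to-head results (39 voters total):
Proposal 7 vs Proposal 1: Proposal 7 wins 25–14.
Proposal 7 vs Proposal 8: Proposal 8 wins 24–15.
Proposal 1 vs Proposal 8: Proposal 1 wins 26–13.
No candidate beats all others: Proposal 7 beats Proposal 1 beats Proposal 8 beats Proposal 7, a majority cycle.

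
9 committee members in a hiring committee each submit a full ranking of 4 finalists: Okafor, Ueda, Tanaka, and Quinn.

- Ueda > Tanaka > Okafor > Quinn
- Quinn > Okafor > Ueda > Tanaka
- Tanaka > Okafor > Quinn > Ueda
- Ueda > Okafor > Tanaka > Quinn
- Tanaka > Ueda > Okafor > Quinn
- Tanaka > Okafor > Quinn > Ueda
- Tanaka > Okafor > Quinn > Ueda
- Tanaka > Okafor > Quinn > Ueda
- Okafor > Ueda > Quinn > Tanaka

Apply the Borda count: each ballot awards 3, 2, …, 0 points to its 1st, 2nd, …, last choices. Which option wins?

Borda scores:
  Okafor: 1 + 2 + 2 + 2 + 1 + 2 + 2 + 2 + 3 = 17
  Ueda: 3 + 1 + 0 + 3 + 2 + 0 + 0 + 0 + 2 = 11
  Tanaka: 2 + 0 + 3 + 1 + 3 + 3 + 3 + 3 + 0 = 18
  Quinn: 0 + 3 + 1 + 0 + 0 + 1 + 1 + 1 + 1 = 8
Tanaka has the highest total.

Tanaka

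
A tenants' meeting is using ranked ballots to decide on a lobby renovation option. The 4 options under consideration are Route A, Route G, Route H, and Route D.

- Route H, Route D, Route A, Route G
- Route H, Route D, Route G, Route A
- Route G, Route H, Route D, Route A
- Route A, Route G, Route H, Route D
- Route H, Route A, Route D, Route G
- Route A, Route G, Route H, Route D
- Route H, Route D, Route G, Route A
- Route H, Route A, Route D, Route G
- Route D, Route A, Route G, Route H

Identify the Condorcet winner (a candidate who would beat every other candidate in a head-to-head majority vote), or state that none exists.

Head-to-head results (9 voters total):
Route A vs Route G: Route A wins 6–3.
Route A vs Route H: Route H wins 6–3.
Route A vs Route D: Route D wins 5–4.
Route G vs Route H: Route H wins 5–4.
Route G vs Route D: Route D wins 6–3.
Route H vs Route D: Route H wins 8–1.
Route H beats each rival — Route A (6–3), Route G (5–4), Route D (8–1) — so Route H is the Condorcet winner.

Route H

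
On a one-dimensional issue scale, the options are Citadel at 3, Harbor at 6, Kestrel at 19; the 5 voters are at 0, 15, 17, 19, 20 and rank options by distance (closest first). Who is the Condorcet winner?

Kestrel

With single-peaked preferences on a line, the Condorcet winner is the candidate closest to the median voter.
The median voter (position 17) is closest to Kestrel at 19.
Check: Kestrel vs Harbor — voters closer to Kestrel: 4 of 5.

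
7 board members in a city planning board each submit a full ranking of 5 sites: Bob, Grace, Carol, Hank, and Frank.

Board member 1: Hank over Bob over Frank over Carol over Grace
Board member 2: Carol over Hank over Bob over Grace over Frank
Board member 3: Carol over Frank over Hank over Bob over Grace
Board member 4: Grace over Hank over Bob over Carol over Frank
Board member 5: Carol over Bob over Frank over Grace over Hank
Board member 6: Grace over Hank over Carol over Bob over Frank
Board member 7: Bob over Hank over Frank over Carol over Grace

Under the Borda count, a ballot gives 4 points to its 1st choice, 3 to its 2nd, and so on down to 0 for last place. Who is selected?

Hank

Borda scores:
  Bob: 3 + 2 + 1 + 2 + 3 + 1 + 4 = 16
  Grace: 0 + 1 + 0 + 4 + 1 + 4 + 0 = 10
  Carol: 1 + 4 + 4 + 1 + 4 + 2 + 1 = 17
  Hank: 4 + 3 + 2 + 3 + 0 + 3 + 3 = 18
  Frank: 2 + 0 + 3 + 0 + 2 + 0 + 2 = 9
Hank has the highest total.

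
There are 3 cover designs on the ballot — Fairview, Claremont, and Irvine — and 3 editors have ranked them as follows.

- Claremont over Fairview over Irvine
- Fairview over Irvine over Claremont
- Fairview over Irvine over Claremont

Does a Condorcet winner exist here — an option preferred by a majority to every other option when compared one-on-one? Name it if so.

Head-to-head results (3 voters total):
Fairview vs Claremont: Fairview wins 2–1.
Fairview vs Irvine: Fairview wins 3–0.
Claremont vs Irvine: Irvine wins 2–1.
Fairview beats each rival — Claremont (2–1), Irvine (3–0) — so Fairview is the Condorcet winner.

Fairview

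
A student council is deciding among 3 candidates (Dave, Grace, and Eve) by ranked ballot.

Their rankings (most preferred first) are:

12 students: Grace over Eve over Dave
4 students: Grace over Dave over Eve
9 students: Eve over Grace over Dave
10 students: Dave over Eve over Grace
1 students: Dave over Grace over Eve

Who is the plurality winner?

Grace

First-place vote totals:
  Dave: 11
  Grace: 16
  Eve: 9
Grace has the most first-place votes.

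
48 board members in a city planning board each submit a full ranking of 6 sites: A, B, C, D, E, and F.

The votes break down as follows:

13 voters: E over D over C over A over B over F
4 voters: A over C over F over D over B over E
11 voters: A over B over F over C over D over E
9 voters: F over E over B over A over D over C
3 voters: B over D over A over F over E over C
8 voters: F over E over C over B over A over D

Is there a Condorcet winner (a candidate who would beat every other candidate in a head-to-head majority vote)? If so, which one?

There is no Condorcet winner

Head-to-head results (48 voters total):
A vs B: A wins 28–20.
A vs C: A wins 27–21.
A vs D: A wins 32–16.
A vs E: E wins 30–18.
A vs F: A wins 31–17.
B vs C: C wins 25–23.
B vs D: B wins 31–17.
B vs E: E wins 30–18.
B vs F: B wins 27–21.
C vs D: D wins 25–23.
C vs E: E wins 33–15.
C vs F: F wins 31–17.
D vs E: E wins 30–18.
D vs F: F wins 32–16.
E vs F: F wins 35–13.
No candidate beats all others: A beats F beats E beats A, a majority cycle.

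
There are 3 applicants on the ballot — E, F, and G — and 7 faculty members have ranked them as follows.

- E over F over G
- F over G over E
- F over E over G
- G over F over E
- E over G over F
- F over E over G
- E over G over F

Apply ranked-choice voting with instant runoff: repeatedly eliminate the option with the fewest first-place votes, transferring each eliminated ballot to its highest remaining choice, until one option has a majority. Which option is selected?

F

Round 1: E 3, F 3, G 1. G has the fewest and is eliminated.
Round 2: F 4, E 3. F has a majority.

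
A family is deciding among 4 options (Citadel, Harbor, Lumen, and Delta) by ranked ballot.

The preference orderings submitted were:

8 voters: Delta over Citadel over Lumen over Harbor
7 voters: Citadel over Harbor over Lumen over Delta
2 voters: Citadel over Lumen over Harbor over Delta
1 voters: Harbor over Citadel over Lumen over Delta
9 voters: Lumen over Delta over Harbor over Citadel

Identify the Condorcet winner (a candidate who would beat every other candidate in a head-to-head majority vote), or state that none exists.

Head-to-head results (27 voters total):
Citadel vs Harbor: Citadel wins 17–10.
Citadel vs Lumen: Citadel wins 18–9.
Citadel vs Delta: Delta wins 17–10.
Harbor vs Lumen: Lumen wins 19–8.
Harbor vs Delta: Delta wins 17–10.
Lumen vs Delta: Lumen wins 19–8.
No candidate beats all others: Citadel beats Lumen beats Delta beats Citadel, a majority cycle.

No Condorcet winner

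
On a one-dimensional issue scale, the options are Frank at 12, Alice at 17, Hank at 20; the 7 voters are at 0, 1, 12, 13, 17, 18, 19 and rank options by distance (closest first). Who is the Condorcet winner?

Frank

With single-peaked preferences on a line, the Condorcet winner is the candidate closest to the median voter.
The median voter (position 13) is closest to Frank at 12.
Check: Frank vs Hank — voters closer to Frank: 4 of 7.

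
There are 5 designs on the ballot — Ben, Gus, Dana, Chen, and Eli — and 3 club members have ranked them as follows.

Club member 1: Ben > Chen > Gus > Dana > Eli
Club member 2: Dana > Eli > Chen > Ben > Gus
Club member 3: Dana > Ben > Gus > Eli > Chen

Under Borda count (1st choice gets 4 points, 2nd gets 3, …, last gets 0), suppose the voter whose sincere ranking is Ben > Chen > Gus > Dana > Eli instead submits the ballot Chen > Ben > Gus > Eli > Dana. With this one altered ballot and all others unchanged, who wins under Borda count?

Dana

Borda totals with the altered ballot: Ben 7, Gus 4, Dana 8, Chen 6, Eli 5.
The winner is unchanged: still Dana.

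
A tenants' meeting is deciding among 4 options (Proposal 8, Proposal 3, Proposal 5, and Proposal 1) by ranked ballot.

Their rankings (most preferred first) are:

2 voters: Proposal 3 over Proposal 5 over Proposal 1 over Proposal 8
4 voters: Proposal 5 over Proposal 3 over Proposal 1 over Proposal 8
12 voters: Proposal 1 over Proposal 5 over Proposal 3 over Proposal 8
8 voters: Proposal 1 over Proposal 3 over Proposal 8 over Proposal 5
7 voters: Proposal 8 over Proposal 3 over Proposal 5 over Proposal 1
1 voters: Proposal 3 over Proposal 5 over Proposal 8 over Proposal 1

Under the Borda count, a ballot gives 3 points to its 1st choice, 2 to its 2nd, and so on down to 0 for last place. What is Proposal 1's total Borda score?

66

Borda scores:
  Proposal 8: 2·0 + 4·0 + 12·0 + 8·1 + 7·3 + 1 = 30
  Proposal 3: 2·3 + 4·2 + 12·1 + 8·2 + 7·2 + 3 = 59
  Proposal 5: 2·2 + 4·3 + 12·2 + 8·0 + 7·1 + 2 = 49
  Proposal 1: 2·1 + 4·1 + 12·3 + 8·3 + 7·0 + 0 = 66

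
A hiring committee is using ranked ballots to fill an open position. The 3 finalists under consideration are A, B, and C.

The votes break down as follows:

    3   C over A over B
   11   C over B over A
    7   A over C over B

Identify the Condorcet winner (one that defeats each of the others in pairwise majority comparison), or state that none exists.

Head-to-head results (21 voters total):
A vs B: B wins 11–10.
A vs C: C wins 14–7.
B vs C: C wins 21–0.
C beats each rival — A (14–7), B (21–0) — so C is the Condorcet winner.

C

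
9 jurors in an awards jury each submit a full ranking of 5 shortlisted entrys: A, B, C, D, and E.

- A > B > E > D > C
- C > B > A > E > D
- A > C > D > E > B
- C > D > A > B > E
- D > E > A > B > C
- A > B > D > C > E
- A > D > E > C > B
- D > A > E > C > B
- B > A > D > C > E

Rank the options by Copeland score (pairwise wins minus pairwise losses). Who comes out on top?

A

Pairwise results:
  A vs B: A wins 7–2.
  A vs C: A wins 7–2.
  A vs D: A wins 6–3.
  A vs E: A wins 8–1.
  B vs C: C wins 5–4.
  B vs D: D wins 5–4.
  B vs E: B wins 5–4.
  C vs D: D wins 6–3.
  C vs E: C wins 5–4.
  D vs E: D wins 7–2.
Copeland scores (wins − losses):
  A: 4 − 0 = 4
  B: 1 − 3 = -2
  C: 2 − 2 = 0
  D: 3 − 1 = 2
  E: 0 − 4 = -4
A has the best Copeland score.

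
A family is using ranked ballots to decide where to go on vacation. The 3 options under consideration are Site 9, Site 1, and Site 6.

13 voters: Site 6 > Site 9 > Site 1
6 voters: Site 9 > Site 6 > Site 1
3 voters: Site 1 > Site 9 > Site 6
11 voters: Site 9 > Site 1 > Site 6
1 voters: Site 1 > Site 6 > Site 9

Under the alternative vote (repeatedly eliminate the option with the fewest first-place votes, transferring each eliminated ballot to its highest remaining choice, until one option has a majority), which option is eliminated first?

Round 1: Site 9 17, Site 6 13, Site 1 4. Site 1 has the fewest and is eliminated.
Round 2: Site 9 20, Site 6 14. Site 9 has a majority.

Site 1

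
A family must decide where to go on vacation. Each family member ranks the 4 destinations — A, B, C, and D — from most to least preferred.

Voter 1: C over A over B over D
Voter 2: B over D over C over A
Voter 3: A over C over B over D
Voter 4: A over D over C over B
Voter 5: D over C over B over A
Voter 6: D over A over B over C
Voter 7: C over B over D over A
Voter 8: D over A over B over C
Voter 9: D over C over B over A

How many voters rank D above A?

6

Ballots ranking D above A: 6.
Ballots ranking A above D: 3.
So 6 of 9 voters prefer D to A.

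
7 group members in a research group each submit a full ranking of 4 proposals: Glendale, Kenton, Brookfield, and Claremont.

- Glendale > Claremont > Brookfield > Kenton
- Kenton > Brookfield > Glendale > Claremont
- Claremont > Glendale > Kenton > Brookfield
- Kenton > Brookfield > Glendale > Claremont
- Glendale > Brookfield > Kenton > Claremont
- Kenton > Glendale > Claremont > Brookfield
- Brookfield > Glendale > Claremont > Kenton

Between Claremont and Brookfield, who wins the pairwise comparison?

Ballots ranking Claremont above Brookfield: 3.
Ballots ranking Brookfield above Claremont: 4.
Brookfield wins the head-to-head, 4–3.

Brookfield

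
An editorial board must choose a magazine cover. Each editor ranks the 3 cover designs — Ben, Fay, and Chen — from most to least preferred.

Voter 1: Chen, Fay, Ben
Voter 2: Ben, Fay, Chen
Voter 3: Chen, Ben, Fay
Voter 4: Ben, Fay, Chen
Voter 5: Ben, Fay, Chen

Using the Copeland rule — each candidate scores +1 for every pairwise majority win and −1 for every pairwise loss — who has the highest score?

Ben

Pairwise results:
  Ben vs Fay: Ben wins 4–1.
  Ben vs Chen: Ben wins 3–2.
  Fay vs Chen: Fay wins 3–2.
Copeland scores (wins − losses):
  Ben: 2 − 0 = 2
  Fay: 1 − 1 = 0
  Chen: 0 − 2 = -2
Ben has the best Copeland score.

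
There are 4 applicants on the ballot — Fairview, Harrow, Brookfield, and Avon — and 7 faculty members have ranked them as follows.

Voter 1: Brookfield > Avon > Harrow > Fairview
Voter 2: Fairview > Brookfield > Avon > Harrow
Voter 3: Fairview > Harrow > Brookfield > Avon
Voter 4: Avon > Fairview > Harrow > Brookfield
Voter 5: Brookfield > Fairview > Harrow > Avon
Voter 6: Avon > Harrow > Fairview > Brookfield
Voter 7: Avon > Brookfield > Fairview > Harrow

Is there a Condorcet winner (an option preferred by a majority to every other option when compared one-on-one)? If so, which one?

No Condorcet winner

Head-to-head results (7 voters total):
Fairview vs Harrow: Fairview wins 5–2.
Fairview vs Brookfield: Fairview wins 4–3.
Fairview vs Avon: Avon wins 4–3.
Harrow vs Brookfield: Brookfield wins 4–3.
Harrow vs Avon: Avon wins 5–2.
Brookfield vs Avon: Brookfield wins 4–3.
No candidate beats all others: Fairview beats Brookfield beats Avon beats Fairview, a majority cycle.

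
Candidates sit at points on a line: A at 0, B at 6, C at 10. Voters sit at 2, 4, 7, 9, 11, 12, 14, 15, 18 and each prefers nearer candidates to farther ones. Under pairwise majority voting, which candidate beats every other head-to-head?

With single-peaked preferences on a line, the Condorcet winner is the candidate closest to the median voter.
The median voter (position 11) is closest to C at 10.
Check: C vs A — voters closer to C: 7 of 9.

C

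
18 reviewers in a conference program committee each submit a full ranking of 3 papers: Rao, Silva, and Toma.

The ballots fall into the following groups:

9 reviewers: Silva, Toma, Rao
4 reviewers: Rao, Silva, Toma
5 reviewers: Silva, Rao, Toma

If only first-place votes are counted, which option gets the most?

First-place vote totals:
  Rao: 4
  Silva: 14
  Toma: 0
Silva has the most first-place votes.

Silva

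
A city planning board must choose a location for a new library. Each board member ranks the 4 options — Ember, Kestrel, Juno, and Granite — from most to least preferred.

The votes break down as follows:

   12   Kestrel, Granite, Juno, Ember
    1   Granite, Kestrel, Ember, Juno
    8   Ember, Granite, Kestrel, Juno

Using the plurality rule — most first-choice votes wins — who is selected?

Kestrel

First-place vote totals:
  Ember: 8
  Kestrel: 12
  Juno: 0
  Granite: 1
Kestrel has the most first-place votes.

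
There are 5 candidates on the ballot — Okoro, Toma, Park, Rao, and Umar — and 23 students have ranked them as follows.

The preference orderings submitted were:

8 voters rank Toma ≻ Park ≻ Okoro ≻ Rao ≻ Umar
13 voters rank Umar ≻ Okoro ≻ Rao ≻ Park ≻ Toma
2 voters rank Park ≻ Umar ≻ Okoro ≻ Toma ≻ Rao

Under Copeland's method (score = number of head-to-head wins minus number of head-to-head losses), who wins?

Umar

Pairwise results:
  Okoro vs Toma: Okoro wins 15–8.
  Okoro vs Park: Okoro wins 13–10.
  Okoro vs Rao: Okoro wins 23–0.
  Okoro vs Umar: Umar wins 15–8.
  Toma vs Park: Park wins 15–8.
  Toma vs Rao: Rao wins 13–10.
  Toma vs Umar: Umar wins 15–8.
  Park vs Rao: Rao wins 13–10.
  Park vs Umar: Umar wins 13–10.
  Rao vs Umar: Umar wins 15–8.
Copeland scores (wins − losses):
  Okoro: 3 − 1 = 2
  Toma: 0 − 4 = -4
  Park: 1 − 3 = -2
  Rao: 2 − 2 = 0
  Umar: 4 − 0 = 4
Umar has the best Copeland score.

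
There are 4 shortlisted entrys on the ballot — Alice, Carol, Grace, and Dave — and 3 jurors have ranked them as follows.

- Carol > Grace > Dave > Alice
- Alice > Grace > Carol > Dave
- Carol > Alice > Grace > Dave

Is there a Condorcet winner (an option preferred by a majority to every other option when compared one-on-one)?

Head-to-head results (3 voters total):
Alice vs Carol: Carol wins 2–1.
Alice vs Grace: Alice wins 2–1.
Alice vs Dave: Alice wins 2–1.
Carol vs Grace: Carol wins 2–1.
Carol vs Dave: Carol wins 3–0.
Grace vs Dave: Grace wins 3–0.
Carol beats each rival — Alice (2–1), Grace (2–1), Dave (3–0) — so Carol is the Condorcet winner.

Yes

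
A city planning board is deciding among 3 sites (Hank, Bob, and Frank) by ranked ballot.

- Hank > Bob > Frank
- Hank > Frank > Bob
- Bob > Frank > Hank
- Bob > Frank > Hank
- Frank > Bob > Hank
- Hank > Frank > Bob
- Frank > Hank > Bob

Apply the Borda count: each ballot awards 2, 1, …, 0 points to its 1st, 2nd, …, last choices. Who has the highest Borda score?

Borda scores:
  Hank: 2 + 2 + 0 + 0 + 0 + 2 + 1 = 7
  Bob: 1 + 0 + 2 + 2 + 1 + 0 + 0 = 6
  Frank: 0 + 1 + 1 + 1 + 2 + 1 + 2 = 8
Frank has the highest total.

Frank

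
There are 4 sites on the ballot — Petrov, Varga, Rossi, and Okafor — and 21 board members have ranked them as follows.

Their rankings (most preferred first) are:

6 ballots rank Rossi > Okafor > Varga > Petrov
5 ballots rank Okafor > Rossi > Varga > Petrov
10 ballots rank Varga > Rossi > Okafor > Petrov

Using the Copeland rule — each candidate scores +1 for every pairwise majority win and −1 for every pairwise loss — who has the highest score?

Pairwise results:
  Petrov vs Varga: Varga wins 21–0.
  Petrov vs Rossi: Rossi wins 21–0.
  Petrov vs Okafor: Okafor wins 21–0.
  Varga vs Rossi: Rossi wins 11–10.
  Varga vs Okafor: Okafor wins 11–10.
  Rossi vs Okafor: Rossi wins 16–5.
Copeland scores (wins − losses):
  Petrov: 0 − 3 = -3
  Varga: 1 − 2 = -1
  Rossi: 3 − 0 = 3
  Okafor: 2 − 1 = 1
Rossi has the best Copeland score.

Rossi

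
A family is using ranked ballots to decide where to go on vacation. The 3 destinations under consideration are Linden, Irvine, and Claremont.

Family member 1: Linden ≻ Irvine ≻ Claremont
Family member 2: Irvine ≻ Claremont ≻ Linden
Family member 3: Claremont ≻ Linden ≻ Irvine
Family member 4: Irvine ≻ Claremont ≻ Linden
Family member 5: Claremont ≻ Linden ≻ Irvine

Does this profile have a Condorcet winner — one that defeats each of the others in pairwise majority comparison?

Head-to-head results (5 voters total):
Linden vs Irvine: Linden wins 3–2.
Linden vs Claremont: Claremont wins 4–1.
Irvine vs Claremont: Irvine wins 3–2.
No candidate beats all others: Linden beats Irvine beats Claremont beats Linden, a majority cycle.

No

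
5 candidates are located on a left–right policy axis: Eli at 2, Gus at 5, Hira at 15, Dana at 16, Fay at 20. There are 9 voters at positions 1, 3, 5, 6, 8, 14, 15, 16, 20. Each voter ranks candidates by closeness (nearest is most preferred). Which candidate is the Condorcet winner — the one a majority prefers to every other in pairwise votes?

Gus

With single-peaked preferences on a line, the Condorcet winner is the candidate closest to the median voter.
The median voter (position 8) is closest to Gus at 5.
Check: Gus vs Dana — voters closer to Gus: 5 of 9.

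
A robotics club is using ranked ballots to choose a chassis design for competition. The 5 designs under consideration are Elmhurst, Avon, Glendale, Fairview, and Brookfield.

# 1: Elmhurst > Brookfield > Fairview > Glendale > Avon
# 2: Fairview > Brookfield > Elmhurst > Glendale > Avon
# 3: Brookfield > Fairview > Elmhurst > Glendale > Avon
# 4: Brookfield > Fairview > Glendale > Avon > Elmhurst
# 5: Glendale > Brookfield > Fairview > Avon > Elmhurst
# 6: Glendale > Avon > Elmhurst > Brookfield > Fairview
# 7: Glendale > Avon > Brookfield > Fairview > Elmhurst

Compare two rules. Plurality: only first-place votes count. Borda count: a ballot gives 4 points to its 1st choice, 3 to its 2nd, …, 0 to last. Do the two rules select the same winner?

No

Plurality first-place counts: Elmhurst 1, Avon 0, Glendale 3, Fairview 1, Brookfield 2 → Glendale.
Borda totals: Elmhurst 10, Avon 8, Glendale 17, Fairview 15, Brookfield 20 → Brookfield.
The two rules disagree: plurality picks Glendale, Borda picks Brookfield.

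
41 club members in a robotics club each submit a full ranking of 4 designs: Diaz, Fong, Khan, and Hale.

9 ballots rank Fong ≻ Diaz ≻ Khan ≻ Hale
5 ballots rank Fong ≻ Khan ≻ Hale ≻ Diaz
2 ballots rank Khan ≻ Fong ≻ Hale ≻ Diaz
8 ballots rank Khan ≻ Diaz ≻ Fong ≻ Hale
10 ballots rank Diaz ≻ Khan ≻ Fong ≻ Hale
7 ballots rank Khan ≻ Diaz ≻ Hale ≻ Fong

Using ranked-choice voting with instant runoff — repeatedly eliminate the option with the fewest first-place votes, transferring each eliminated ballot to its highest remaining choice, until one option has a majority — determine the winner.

Khan

Round 1: Khan 17, Fong 14, Diaz 10, Hale 0. Hale has the fewest and is eliminated.
Round 2: Khan 17, Fong 14, Diaz 10. Diaz has the fewest and is eliminated.
Round 3: Khan 27, Fong 14. Khan has a majority.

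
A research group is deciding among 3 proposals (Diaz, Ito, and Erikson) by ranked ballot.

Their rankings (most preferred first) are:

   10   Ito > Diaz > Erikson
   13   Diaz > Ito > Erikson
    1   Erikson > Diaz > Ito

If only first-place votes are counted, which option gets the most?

Diaz

First-place vote totals:
  Diaz: 13
  Ito: 10
  Erikson: 1
Diaz has the most first-place votes.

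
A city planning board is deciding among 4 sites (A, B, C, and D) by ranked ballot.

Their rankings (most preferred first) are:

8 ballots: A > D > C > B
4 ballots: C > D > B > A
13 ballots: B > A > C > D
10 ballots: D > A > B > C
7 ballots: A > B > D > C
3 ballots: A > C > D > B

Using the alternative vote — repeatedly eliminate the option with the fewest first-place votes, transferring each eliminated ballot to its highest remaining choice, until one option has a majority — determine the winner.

Round 1: A 18, B 13, D 10, C 4. C has the fewest and is eliminated.
Round 2: A 18, D 14, B 13. B has the fewest and is eliminated.
Round 3: A 31, D 14. A has a majority.

A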